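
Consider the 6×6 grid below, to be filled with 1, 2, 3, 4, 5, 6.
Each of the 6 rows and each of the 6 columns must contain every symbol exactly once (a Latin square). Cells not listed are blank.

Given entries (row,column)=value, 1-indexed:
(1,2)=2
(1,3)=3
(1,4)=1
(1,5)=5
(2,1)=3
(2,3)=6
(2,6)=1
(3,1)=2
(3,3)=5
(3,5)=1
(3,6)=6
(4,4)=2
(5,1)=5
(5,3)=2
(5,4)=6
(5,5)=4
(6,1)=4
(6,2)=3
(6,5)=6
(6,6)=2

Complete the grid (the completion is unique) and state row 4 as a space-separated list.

1 6 4 2 3 5

Row 4, column 5: row 4 has {2} and column 5 has {1, 4, 5, 6}, leaving only 3.
Row 1, column 1: row 1 has {1, 2, 3, 5} and column 1 has {2, 3, 4, 5}, leaving only 6.
Row 4, column 1: row 4 has {2, 3} and column 1 has {2, 3, 4, 5, 6}, leaving only 1.
Row 4, column 3: row 4 has {1, 2, 3} and column 3 has {2, 3, 5, 6}, leaving only 4.
Row 4, column 6: row 4 has {1, 2, 3, 4} and column 6 has {1, 2, 6}, leaving only 5.
Row 4, column 2: row 4 has {1, 2, 3, 4, 5} and column 2 has {2, 3}, leaving only 6.
So row 4 reads: 1 6 4 2 3 5.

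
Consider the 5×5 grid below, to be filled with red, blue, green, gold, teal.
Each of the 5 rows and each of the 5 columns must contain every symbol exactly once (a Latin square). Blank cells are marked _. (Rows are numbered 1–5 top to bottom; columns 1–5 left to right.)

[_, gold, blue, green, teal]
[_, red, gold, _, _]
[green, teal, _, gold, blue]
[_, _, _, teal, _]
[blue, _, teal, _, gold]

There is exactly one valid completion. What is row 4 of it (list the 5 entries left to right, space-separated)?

gold blue green teal red

Row 1, column 1: row 1 has {blue, green, gold, teal} and column 1 has {blue, green}, leaving only red.
Row 4, column 1: row 4 has {teal} and column 1 has {red, blue, green}, leaving only gold.
Row 2, column 1: row 2 has {red, gold} and column 1 has {red, blue, green, gold}, leaving only teal.
Row 2, column 4: row 2 has {red, gold, teal} and column 4 has {green, gold, teal}, leaving only blue.
Row 2, column 5: row 2 has {red, blue, gold, teal} and column 5 has {blue, gold, teal}, leaving only green.
Row 4, column 5: row 4 has {gold, teal} and column 5 has {blue, green, gold, teal}, leaving only red.
Row 4, column 3: row 4 has {red, gold, teal} and column 3 has {blue, gold, teal}, leaving only green.
Row 4, column 2: row 4 has {red, green, gold, teal} and column 2 has {red, gold, teal}, leaving only blue.
So row 4 reads: gold blue green teal red.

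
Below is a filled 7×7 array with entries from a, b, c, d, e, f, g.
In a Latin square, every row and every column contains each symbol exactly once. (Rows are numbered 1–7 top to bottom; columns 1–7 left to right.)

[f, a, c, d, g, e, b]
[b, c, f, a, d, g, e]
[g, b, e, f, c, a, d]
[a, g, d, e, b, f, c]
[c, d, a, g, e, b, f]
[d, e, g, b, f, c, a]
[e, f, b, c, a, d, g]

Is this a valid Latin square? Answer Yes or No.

Each row is a permutation of the 7 symbols, and so is each column.

Yes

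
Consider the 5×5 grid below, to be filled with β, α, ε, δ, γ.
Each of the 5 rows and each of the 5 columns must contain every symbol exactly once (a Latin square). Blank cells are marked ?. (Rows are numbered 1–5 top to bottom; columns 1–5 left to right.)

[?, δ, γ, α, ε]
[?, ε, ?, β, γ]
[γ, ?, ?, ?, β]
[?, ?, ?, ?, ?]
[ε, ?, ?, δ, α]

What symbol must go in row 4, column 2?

β

Row 1, column 1: row 1 has {α, ε, δ, γ} and column 1 has {ε, γ}, leaving only β.
Row 3, column 2: row 3 has {β, γ} and column 2 has {ε, δ}, leaving only α.
Row 3, column 4: row 3 has {β, α, γ} and column 4 has {β, α, δ}, leaving only ε.
Row 3, column 3: row 3 has {β, α, ε, γ} and column 3 has {γ}, leaving only δ.
Row 2, column 3: row 2 has {β, ε, γ} and column 3 has {δ, γ}, leaving only α.
Row 2, column 1: row 2 has {β, α, ε, γ} and column 1 has {β, ε, γ}, leaving only δ.
Row 4, column 1: row 4 has {} and column 1 has {β, ε, δ, γ}, leaving only α.
Row 4, column 4: row 4 has {α} and column 4 has {β, α, ε, δ}, leaving only γ.
Row 4 already has {α, γ} and column 2 already has {α, ε, δ}, so row 4, column 2 must be β.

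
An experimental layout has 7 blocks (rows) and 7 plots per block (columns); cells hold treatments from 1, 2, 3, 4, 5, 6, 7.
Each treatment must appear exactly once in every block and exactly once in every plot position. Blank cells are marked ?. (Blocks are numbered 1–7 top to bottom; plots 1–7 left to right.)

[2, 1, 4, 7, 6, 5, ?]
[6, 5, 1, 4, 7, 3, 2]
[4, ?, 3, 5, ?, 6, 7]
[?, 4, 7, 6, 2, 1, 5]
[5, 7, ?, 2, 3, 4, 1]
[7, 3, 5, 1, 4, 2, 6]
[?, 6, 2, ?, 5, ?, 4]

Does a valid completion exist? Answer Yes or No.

Yes

No block or plot among the givens repeats a symbol, and propagating forced cells runs into no contradiction.
One valid completion exists (for instance, 2 1 4 7 6 5 3 / 6 5 1 4 7 3 2 / 4 2 3 5 1 6 7 / 3 4 7 6 2 1 5 / 5 7 6 2 3 4 1 / 7 3 5 1 4 2 6 / 1 6 2 3 5 7 4).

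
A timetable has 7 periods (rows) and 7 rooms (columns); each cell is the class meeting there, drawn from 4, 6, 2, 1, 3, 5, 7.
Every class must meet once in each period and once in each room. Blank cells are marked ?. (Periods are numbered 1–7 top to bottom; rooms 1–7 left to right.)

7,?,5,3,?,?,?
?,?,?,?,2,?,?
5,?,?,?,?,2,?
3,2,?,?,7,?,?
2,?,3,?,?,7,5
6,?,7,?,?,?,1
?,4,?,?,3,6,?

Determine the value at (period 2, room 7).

6

Period 7, room 1: period 7 has {4, 6, 3} and room 1 has {6, 2, 3, 5, 7}, leaving only 1.
Period 2, room 1: period 2 has {2} and room 1 has {6, 2, 1, 3, 5, 7}, leaving only 4.
Period 7, room 3: period 7 has {4, 6, 1, 3} and room 3 has {3, 5, 7}, leaving only 2.
Period 7, room 7: period 7 has {4, 6, 2, 1, 3} and room 7 has {1, 5}, leaving only 7.
Period 7, room 4: period 7 has {4, 6, 2, 1, 3, 7} and room 4 has {3}, leaving only 5.
Period 2, room 7 is narrowed to {6, 3}.
If it were 3, propagating the remaining blanks reaches a contradiction.
So period 2, room 7 must be 6.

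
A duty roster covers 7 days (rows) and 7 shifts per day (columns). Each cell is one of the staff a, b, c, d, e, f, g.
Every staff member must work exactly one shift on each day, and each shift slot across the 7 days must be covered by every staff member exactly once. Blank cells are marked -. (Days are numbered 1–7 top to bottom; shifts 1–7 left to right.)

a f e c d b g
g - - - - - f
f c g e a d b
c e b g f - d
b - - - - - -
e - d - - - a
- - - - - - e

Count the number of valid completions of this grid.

Day 2, shift 2: eliminating its day and shift leaves {a, b, d}.
Day 2, shift 3: eliminating its day and shift leaves {a, c}.
Day 2, shift 4: eliminating its day and shift leaves {a, b, d}.
Day 2, shift 5: eliminating its day and shift leaves {b, c, e}.
Day 2, shift 6: eliminating its day and shift leaves {a, c, e}.
Day 4, shift 6: eliminating its day and shift leaves {a}.
Day 5, shift 2: eliminating its day and shift leaves {a, d, g}.
Day 5, shift 3: eliminating its day and shift leaves {a, c, f}.
Day 5, shift 4: eliminating its day and shift leaves {a, d, f}.
Day 5, shift 5: eliminating its day and shift leaves {c, e, g}.
Day 5, shift 6: eliminating its day and shift leaves {a, c, e, f, g}.
Day 5, shift 7: eliminating its day and shift leaves {c}.
Day 6, shift 2: eliminating its day and shift leaves {b, g}.
Day 6, shift 4: eliminating its day and shift leaves {b, f}.
Day 6, shift 5: eliminating its day and shift leaves {b, c, g}.
Day 6, shift 6: eliminating its day and shift leaves {c, f, g}.
Day 7, shift 1: eliminating its day and shift leaves {d}.
Day 7, shift 2: eliminating its day and shift leaves {a, b, d, g}.
Day 7, shift 3: eliminating its day and shift leaves {a, c, f}.
Day 7, shift 4: eliminating its day and shift leaves {a, b, d, f}.
Day 7, shift 5: eliminating its day and shift leaves {b, c, g}.
Day 7, shift 6: eliminating its day and shift leaves {a, c, f, g}.
Enumerating the assignments across these blanks that avoid any day or shift repeat gives 12 completions.

12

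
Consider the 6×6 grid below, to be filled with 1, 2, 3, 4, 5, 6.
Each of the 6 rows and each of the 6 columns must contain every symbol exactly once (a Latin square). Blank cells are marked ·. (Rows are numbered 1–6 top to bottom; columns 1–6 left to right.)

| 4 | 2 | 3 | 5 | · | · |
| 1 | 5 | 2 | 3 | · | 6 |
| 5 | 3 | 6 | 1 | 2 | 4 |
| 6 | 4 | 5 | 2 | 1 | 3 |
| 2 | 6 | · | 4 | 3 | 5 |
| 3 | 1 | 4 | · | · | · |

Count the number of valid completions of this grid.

1

Row 1, column 5: eliminating its row and column leaves {6}.
Row 1, column 6: eliminating its row and column leaves {1}.
Row 2, column 5: eliminating its row and column leaves {4}.
Row 5, column 3: eliminating its row and column leaves {1}.
Row 6, column 4: eliminating its row and column leaves {6}.
Row 6, column 5: eliminating its row and column leaves {5, 6}.
Row 6, column 6: eliminating its row and column leaves {2}.
Only one assignment across all blanks avoids any row or column repeat, giving 1 completion.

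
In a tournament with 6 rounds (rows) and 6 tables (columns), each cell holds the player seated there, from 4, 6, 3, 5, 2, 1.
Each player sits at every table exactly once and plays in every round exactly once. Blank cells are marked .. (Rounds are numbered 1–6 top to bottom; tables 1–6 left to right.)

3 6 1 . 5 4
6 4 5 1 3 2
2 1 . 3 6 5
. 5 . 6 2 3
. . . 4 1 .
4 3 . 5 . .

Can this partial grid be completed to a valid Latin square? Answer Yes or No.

No

Round 6, table 5: round 6 together with table 5 already contain {4, 6, 3, 5, 2, 1} — every symbol — so nothing can go there. The grid has no valid completion.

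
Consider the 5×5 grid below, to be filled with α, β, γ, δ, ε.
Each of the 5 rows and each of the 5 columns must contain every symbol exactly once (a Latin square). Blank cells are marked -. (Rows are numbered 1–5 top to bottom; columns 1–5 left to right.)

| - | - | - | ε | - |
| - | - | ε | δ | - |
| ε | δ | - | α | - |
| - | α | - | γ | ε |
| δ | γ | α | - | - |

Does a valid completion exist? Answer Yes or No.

No

Row 1, column 2: row 1 has {ε} and column 2 has {α, γ, δ}, so it must be β.
Now row 2, column 2: row 2 together with column 2 already contain {α, β, γ, δ, ε} — every symbol — so nothing can go there. The grid has no valid completion.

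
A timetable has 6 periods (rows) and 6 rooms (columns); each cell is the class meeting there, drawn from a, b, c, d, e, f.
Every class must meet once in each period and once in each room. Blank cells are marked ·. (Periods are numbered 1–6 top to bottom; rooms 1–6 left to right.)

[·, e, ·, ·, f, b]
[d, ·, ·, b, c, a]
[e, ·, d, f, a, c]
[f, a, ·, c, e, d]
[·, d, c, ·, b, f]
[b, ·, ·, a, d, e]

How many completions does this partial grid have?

Period 1, room 1: eliminating its period and room leaves {a, c}.
Period 1, room 3: eliminating its period and room leaves {a}.
Period 1, room 4: eliminating its period and room leaves {d}.
Period 2, room 2: eliminating its period and room leaves {f}.
Period 2, room 3: eliminating its period and room leaves {e, f}.
Period 3, room 2: eliminating its period and room leaves {b}.
Period 4, room 3: eliminating its period and room leaves {b}.
Period 5, room 1: eliminating its period and room leaves {a}.
Period 5, room 4: eliminating its period and room leaves {e}.
Period 6, room 2: eliminating its period and room leaves {c, f}.
Period 6, room 3: eliminating its period and room leaves {f}.
Only one assignment across all blanks avoids any period or room repeat, giving 1 completion.

1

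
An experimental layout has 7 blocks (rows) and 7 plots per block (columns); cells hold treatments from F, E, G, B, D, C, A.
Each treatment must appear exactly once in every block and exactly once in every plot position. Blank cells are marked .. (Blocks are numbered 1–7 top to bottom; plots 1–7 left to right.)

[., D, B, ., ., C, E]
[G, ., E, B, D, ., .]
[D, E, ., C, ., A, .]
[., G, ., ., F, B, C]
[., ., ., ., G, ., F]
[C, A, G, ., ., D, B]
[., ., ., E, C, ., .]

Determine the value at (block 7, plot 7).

D

Block 1, plot 5: block 1 has {E, B, D, C} and plot 5 has {F, G, D, C}, leaving only A.
Block 1, plot 1: block 1 has {E, B, D, C, A} and plot 1 has {G, D, C}, leaving only F.
Block 1, plot 4: block 1 has {F, E, B, D, C, A} and plot 4 has {E, B, C}, leaving only G.
Block 2, plot 6: block 2 has {E, G, B, D} and plot 6 has {B, D, C, A}, leaving only F.
Block 2, plot 2: block 2 has {F, E, G, B, D} and plot 2 has {E, G, D, A}, leaving only C.
Block 2, plot 7: block 2 has {F, E, G, B, D, C} and plot 7 has {F, E, B, C}, leaving only A.
Block 3, plot 3: block 3 has {E, D, C, A} and plot 3 has {E, G, B}, leaving only F.
Block 3, plot 5: block 3 has {F, E, D, C, A} and plot 5 has {F, G, D, C, A}, leaving only B.
Block 3, plot 7: block 3 has {F, E, B, D, C, A} and plot 7 has {F, E, B, C, A}, leaving only G.
Block 7 already has {E, C} and plot 7 already has {F, E, G, B, C, A}, so block 7, plot 7 must be D.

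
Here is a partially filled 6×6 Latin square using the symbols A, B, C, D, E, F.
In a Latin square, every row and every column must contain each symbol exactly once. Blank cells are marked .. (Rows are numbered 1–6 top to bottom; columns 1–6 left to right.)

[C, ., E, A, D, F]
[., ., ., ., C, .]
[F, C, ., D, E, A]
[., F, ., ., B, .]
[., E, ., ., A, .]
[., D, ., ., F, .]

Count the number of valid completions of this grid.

14

Row 1, column 2: eliminating its row and column leaves {B}.
Row 2, column 1: eliminating its row and column leaves {A, B, D, E}.
Row 2, column 2: eliminating its row and column leaves {A, B}.
Row 2, column 3: eliminating its row and column leaves {A, B, D, F}.
Row 2, column 4: eliminating its row and column leaves {B, E, F}.
Row 2, column 6: eliminating its row and column leaves {B, D, E}.
Row 3, column 3: eliminating its row and column leaves {B}.
Row 4, column 1: eliminating its row and column leaves {A, D, E}.
Row 4, column 3: eliminating its row and column leaves {A, C, D}.
Row 4, column 4: eliminating its row and column leaves {C, E}.
Row 4, column 6: eliminating its row and column leaves {C, D, E}.
Row 5, column 1: eliminating its row and column leaves {B, D}.
Row 5, column 3: eliminating its row and column leaves {B, C, D, F}.
Row 5, column 4: eliminating its row and column leaves {B, C, F}.
Row 5, column 6: eliminating its row and column leaves {B, C, D}.
Row 6, column 1: eliminating its row and column leaves {A, B, E}.
Row 6, column 3: eliminating its row and column leaves {A, B, C}.
Row 6, column 4: eliminating its row and column leaves {B, C, E}.
Row 6, column 6: eliminating its row and column leaves {B, C, E}.
Enumerating the assignments across these blanks that avoid any row or column repeat gives 14 completions.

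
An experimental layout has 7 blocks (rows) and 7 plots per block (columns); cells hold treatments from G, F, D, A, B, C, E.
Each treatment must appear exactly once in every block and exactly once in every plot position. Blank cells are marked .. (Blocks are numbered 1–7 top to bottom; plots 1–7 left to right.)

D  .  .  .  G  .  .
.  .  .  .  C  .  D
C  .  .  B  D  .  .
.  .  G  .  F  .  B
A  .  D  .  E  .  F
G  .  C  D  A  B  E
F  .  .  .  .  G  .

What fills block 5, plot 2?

Block 4, plot 1: block 4 has {G, F, B} and plot 1 has {G, F, D, A, C}, leaving only E.
Block 2, plot 1: block 2 has {D, C} and plot 1 has {G, F, D, A, C, E}, leaving only B.
Block 5, plot 6: block 5 has {F, D, A, E} and plot 6 has {G, B}, leaving only C.
Block 5, plot 4: block 5 has {F, D, A, C, E} and plot 4 has {D, B}, leaving only G.
Block 5 already has {G, F, D, A, C, E} and plot 2 already has {}, so block 5, plot 2 must be B.

B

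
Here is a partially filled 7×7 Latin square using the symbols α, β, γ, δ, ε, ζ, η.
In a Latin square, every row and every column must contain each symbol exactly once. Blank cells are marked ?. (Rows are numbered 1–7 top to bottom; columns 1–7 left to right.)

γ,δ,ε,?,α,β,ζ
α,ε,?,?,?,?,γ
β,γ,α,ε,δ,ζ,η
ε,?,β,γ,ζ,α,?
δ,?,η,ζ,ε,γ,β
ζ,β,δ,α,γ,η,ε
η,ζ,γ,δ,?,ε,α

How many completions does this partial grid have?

1

Row 1, column 4: eliminating its row and column leaves {η}.
Row 2, column 3: eliminating its row and column leaves {ζ}.
Row 2, column 4: eliminating its row and column leaves {β, η}.
Row 2, column 5: eliminating its row and column leaves {β, η}.
Row 2, column 6: eliminating its row and column leaves {δ}.
Row 4, column 2: eliminating its row and column leaves {η}.
Row 4, column 7: eliminating its row and column leaves {δ}.
Row 5, column 2: eliminating its row and column leaves {α}.
Row 7, column 5: eliminating its row and column leaves {β}.
Only one assignment across all blanks avoids any row or column repeat, giving 1 completion.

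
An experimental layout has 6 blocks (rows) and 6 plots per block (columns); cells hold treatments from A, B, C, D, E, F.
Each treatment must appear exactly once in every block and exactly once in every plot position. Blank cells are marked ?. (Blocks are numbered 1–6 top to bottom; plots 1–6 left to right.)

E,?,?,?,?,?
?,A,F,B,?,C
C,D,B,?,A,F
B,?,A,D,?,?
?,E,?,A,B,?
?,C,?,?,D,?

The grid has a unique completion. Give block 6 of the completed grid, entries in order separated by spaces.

A C E F D B

Block 6, plot 3: block 6 has {C, D} and plot 3 has {A, B, F}, leaving only E.
Block 6, plot 4: block 6 has {C, D, E} and plot 4 has {A, B, D}, leaving only F.
Block 6, plot 1: block 6 has {C, D, E, F} and plot 1 has {B, C, E}, leaving only A.
Block 6, plot 6: block 6 has {A, C, D, E, F} and plot 6 has {C, F}, leaving only B.
So block 6 reads: A C E F D B.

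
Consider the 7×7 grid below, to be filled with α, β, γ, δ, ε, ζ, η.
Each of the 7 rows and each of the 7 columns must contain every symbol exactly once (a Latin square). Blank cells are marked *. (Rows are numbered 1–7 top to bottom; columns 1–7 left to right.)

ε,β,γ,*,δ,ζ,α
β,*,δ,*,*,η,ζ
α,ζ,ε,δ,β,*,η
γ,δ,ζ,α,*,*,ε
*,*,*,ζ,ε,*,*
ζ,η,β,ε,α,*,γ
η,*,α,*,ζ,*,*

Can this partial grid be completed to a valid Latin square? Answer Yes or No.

Row 1, column 4: row 1 has {α, β, γ, δ, ε, ζ} and column 4 has {α, δ, ε, ζ}, so it must be η.
Row 2, column 4: row 2 has {β, δ, ζ, η} and column 4 has {α, δ, ε, ζ, η}, so it must be γ.
Now row 2, column 5: row 2 together with column 5 already contain {α, β, γ, δ, ε, ζ, η} — every symbol — so nothing can go there. The grid has no valid completion.

No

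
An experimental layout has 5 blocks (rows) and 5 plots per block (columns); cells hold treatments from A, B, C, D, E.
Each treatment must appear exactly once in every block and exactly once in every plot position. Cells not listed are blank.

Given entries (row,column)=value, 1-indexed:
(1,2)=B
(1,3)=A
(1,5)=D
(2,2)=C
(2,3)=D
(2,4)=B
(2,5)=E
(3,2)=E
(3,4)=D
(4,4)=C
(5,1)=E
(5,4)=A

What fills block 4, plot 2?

A

Block 1, plot 1: block 1 has {A, B, D} and plot 1 has {E}, leaving only C.
Block 1, plot 4: block 1 has {A, B, C, D} and plot 4 has {A, B, C, D}, leaving only E.
Block 2, plot 1: block 2 has {B, C, D, E} and plot 1 has {C, E}, leaving only A.
Block 3, plot 1: block 3 has {D, E} and plot 1 has {A, C, E}, leaving only B.
Block 3, plot 3: block 3 has {B, D, E} and plot 3 has {A, D}, leaving only C.
Block 3, plot 5: block 3 has {B, C, D, E} and plot 5 has {D, E}, leaving only A.
Block 4, plot 1: block 4 has {C} and plot 1 has {A, B, C, E}, leaving only D.
Block 4 already has {C, D} and plot 2 already has {B, C, E}, so block 4, plot 2 must be A.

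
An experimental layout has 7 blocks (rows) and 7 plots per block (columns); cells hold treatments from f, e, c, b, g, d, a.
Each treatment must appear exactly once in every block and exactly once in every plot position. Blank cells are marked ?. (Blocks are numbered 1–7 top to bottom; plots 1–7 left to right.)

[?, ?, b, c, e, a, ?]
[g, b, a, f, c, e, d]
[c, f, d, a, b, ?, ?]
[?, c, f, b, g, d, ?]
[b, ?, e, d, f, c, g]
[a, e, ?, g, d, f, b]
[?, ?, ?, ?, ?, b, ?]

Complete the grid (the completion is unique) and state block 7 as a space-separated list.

Block 7, plot 4: block 7 has {b} and plot 4 has {f, c, b, g, d, a}, leaving only e.
Block 7, plot 5: block 7 has {e, b} and plot 5 has {f, e, c, b, g, d}, leaving only a.
Block 1, plot 7: block 1 has {e, c, b, a} and plot 7 has {b, g, d}, leaving only f.
Block 7, plot 7: block 7 has {e, b, a} and plot 7 has {f, b, g, d}, leaving only c.
Block 7, plot 3: block 7 has {e, c, b, a} and plot 3 has {f, e, b, d, a}, leaving only g.
Block 7, plot 2: block 7 has {e, c, b, g, a} and plot 2 has {f, e, c, b}, leaving only d.
Block 7, plot 1: block 7 has {e, c, b, g, d, a} and plot 1 has {c, b, g, a}, leaving only f.
So block 7 reads: f d g e a b c.

f d g e a b c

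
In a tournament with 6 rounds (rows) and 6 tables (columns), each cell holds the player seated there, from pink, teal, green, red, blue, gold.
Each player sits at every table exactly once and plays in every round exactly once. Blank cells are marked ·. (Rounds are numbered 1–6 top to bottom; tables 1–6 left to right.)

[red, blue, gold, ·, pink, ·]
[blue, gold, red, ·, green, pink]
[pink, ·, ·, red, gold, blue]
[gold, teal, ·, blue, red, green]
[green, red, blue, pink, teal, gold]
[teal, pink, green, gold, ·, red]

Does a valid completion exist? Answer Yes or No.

Yes

No round or table among the givens repeats a symbol, and propagating forced cells runs into no contradiction.
One valid completion exists (for instance, red blue gold green pink teal / blue gold red teal green pink / pink green teal red gold blue / gold teal pink blue red green / green red blue pink teal gold / teal pink green gold blue red).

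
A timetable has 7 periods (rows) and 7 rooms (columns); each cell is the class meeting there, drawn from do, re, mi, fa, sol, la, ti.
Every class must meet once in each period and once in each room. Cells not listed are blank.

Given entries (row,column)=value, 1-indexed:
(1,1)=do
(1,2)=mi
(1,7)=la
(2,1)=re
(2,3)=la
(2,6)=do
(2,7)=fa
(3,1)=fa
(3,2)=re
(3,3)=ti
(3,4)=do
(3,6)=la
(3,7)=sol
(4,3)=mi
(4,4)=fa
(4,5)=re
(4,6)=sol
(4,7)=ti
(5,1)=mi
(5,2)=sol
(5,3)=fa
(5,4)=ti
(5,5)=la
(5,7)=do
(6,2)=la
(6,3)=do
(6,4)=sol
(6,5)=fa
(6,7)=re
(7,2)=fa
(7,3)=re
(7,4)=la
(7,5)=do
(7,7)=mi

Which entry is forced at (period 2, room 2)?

Period 2 already has {do, re, fa, la} and room 2 already has {re, mi, fa, sol, la}, so period 2, room 2 must be ti.

ti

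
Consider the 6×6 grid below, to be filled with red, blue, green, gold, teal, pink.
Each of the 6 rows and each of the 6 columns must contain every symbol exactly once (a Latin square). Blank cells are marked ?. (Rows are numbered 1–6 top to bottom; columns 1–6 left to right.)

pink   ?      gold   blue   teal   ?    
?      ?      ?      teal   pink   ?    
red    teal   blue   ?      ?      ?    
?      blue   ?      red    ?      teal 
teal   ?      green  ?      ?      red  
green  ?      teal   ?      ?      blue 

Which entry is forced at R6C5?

Row 1, column 6: row 1 has {blue, gold, teal, pink} and column 6 has {red, blue, teal}, leaving only green.
Row 1, column 2: row 1 has {blue, green, gold, teal, pink} and column 2 has {blue, teal}, leaving only red.
Row 2, column 3: row 2 has {teal, pink} and column 3 has {blue, green, gold, teal}, leaving only red.
Row 2, column 6: row 2 has {red, teal, pink} and column 6 has {red, blue, green, teal}, leaving only gold.
Row 2, column 1: row 2 has {red, gold, teal, pink} and column 1 has {red, green, teal, pink}, leaving only blue.
Row 2, column 2: row 2 has {red, blue, gold, teal, pink} and column 2 has {red, blue, teal}, leaving only green.
Row 3, column 6: row 3 has {red, blue, teal} and column 6 has {red, blue, green, gold, teal}, leaving only pink.
Row 4, column 1: row 4 has {red, blue, teal} and column 1 has {red, blue, green, teal, pink}, leaving only gold.
Row 4, column 3: row 4 has {red, blue, gold, teal} and column 3 has {red, blue, green, gold, teal}, leaving only pink.
Row 4, column 5: row 4 has {red, blue, gold, teal, pink} and column 5 has {teal, pink}, leaving only green.
Row 3, column 5: row 3 has {red, blue, teal, pink} and column 5 has {green, teal, pink}, leaving only gold.
Row 6 already has {blue, green, teal} and column 5 already has {green, gold, teal, pink}, so row 6, column 5 must be red.

red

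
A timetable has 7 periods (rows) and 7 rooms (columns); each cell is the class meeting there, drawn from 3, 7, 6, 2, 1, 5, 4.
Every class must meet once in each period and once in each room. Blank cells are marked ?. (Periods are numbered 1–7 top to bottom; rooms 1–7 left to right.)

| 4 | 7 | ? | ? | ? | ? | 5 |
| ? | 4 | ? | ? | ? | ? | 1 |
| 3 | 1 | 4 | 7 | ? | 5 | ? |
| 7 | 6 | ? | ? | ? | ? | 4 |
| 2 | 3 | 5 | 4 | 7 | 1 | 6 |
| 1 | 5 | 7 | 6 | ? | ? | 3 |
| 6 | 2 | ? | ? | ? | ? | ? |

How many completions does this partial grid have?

Period 1, room 3: eliminating its period and room leaves {3, 6, 2, 1}.
Period 1, room 4: eliminating its period and room leaves {3, 2, 1}.
Period 1, room 5: eliminating its period and room leaves {3, 6, 2, 1}.
Period 1, room 6: eliminating its period and room leaves {3, 6, 2}.
Period 2, room 1: eliminating its period and room leaves {5}.
Period 2, room 3: eliminating its period and room leaves {3, 6, 2}.
Period 2, room 4: eliminating its period and room leaves {3, 2, 5}.
Period 2, room 5: eliminating its period and room leaves {3, 6, 2, 5}.
Period 2, room 6: eliminating its period and room leaves {3, 7, 6, 2}.
Period 3, room 5: eliminating its period and room leaves {6, 2}.
Period 3, room 7: eliminating its period and room leaves {2}.
Period 4, room 3: eliminating its period and room leaves {3, 2, 1}.
Period 4, room 4: eliminating its period and room leaves {3, 2, 1, 5}.
Period 4, room 5: eliminating its period and room leaves {3, 2, 1, 5}.
Period 4, room 6: eliminating its period and room leaves {3, 2}.
Period 6, room 5: eliminating its period and room leaves {2, 4}.
Period 6, room 6: eliminating its period and room leaves {2, 4}.
Period 7, room 3: eliminating its period and room leaves {3, 1}.
Period 7, room 4: eliminating its period and room leaves {3, 1, 5}.
Period 7, room 5: eliminating its period and room leaves {3, 1, 5, 4}.
Period 7, room 6: eliminating its period and room leaves {3, 7, 4}.
Period 7, room 7: eliminating its period and room leaves {7}.
Enumerating the assignments across these blanks that avoid any period or room repeat gives 9 completions.

9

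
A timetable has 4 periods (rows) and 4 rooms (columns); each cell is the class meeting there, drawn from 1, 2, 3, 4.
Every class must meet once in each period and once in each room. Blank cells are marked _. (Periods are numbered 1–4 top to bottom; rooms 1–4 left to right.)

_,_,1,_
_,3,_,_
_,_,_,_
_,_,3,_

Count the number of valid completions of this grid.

16

Period 1, room 1: eliminating its period and room leaves {2, 3, 4}.
Period 1, room 2: eliminating its period and room leaves {2, 4}.
Period 1, room 4: eliminating its period and room leaves {2, 3, 4}.
Period 2, room 1: eliminating its period and room leaves {1, 2, 4}.
Period 2, room 3: eliminating its period and room leaves {2, 4}.
Period 2, room 4: eliminating its period and room leaves {1, 2, 4}.
Period 3, room 1: eliminating its period and room leaves {1, 2, 3, 4}.
Period 3, room 2: eliminating its period and room leaves {1, 2, 4}.
Period 3, room 3: eliminating its period and room leaves {2, 4}.
Period 3, room 4: eliminating its period and room leaves {1, 2, 3, 4}.
Period 4, room 1: eliminating its period and room leaves {1, 2, 4}.
Period 4, room 2: eliminating its period and room leaves {1, 2, 4}.
Period 4, room 4: eliminating its period and room leaves {1, 2, 4}.
Enumerating the assignments across these blanks that avoid any period or room repeat gives 16 completions.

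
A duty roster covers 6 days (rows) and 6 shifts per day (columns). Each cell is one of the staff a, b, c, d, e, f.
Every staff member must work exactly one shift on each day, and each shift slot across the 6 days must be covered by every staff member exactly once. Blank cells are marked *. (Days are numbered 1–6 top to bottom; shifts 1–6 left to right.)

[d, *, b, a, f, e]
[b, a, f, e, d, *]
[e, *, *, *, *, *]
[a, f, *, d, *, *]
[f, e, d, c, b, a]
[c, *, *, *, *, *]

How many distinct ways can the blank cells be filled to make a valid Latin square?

4

Day 1, shift 2: eliminating its day and shift leaves {c}.
Day 2, shift 6: eliminating its day and shift leaves {c}.
Day 3, shift 2: eliminating its day and shift leaves {b, c, d}.
Day 3, shift 3: eliminating its day and shift leaves {a, c}.
Day 3, shift 4: eliminating its day and shift leaves {b, f}.
Day 3, shift 5: eliminating its day and shift leaves {a, c}.
Day 3, shift 6: eliminating its day and shift leaves {b, c, d, f}.
Day 4, shift 3: eliminating its day and shift leaves {c, e}.
Day 4, shift 5: eliminating its day and shift leaves {c, e}.
Day 4, shift 6: eliminating its day and shift leaves {b, c}.
Day 6, shift 2: eliminating its day and shift leaves {b, d}.
Day 6, shift 3: eliminating its day and shift leaves {a, e}.
Day 6, shift 4: eliminating its day and shift leaves {b, f}.
Day 6, shift 5: eliminating its day and shift leaves {a, e}.
Day 6, shift 6: eliminating its day and shift leaves {b, d, f}.
Enumerating the assignments across these blanks that avoid any day or shift repeat gives 4 completions.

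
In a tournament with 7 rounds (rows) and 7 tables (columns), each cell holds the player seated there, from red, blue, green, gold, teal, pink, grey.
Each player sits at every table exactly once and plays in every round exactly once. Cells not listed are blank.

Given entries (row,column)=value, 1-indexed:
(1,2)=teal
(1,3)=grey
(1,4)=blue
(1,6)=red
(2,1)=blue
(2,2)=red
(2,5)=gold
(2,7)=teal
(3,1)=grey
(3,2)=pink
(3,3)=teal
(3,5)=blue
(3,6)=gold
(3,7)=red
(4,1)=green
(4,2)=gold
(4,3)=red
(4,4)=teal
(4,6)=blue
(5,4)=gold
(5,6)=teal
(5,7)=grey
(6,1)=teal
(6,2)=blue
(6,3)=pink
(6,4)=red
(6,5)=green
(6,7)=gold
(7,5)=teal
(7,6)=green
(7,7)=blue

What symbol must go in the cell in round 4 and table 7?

pink

Round 4 already has {red, blue, green, gold, teal} and table 7 already has {red, blue, gold, teal, grey}, so round 4, table 7 must be pink.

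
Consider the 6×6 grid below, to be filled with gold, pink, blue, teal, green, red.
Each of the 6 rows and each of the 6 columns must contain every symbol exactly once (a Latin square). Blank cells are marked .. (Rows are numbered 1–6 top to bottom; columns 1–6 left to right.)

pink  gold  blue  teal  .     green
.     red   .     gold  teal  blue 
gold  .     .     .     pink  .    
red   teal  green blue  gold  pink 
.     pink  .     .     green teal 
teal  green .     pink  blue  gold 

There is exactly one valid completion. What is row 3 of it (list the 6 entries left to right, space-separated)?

gold blue teal green pink red

Row 3, column 2: row 3 has {gold, pink} and column 2 has {gold, pink, teal, green, red}, leaving only blue.
Row 3, column 6: row 3 has {gold, pink, blue} and column 6 has {gold, pink, blue, teal, green}, leaving only red.
Row 3, column 3: row 3 has {gold, pink, blue, red} and column 3 has {blue, green}, leaving only teal.
Row 3, column 4: row 3 has {gold, pink, blue, teal, red} and column 4 has {gold, pink, blue, teal}, leaving only green.
So row 3 reads: gold blue teal green pink red.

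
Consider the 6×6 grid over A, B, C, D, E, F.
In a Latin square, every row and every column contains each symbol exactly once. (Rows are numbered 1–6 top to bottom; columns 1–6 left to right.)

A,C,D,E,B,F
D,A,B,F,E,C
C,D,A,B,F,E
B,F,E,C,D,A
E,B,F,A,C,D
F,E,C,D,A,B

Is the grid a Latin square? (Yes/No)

Yes

Each row is a permutation of the 6 symbols, and so is each column.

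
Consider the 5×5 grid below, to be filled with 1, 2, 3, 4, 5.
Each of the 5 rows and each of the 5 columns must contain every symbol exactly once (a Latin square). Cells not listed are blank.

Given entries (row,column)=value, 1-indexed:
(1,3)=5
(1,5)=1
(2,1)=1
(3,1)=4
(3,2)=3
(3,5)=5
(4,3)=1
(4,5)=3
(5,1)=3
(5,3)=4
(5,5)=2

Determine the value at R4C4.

Row 1, column 1: row 1 has {1, 5} and column 1 has {1, 3, 4}, leaving only 2.
Row 1, column 2: row 1 has {1, 2, 5} and column 2 has {3}, leaving only 4.
Row 1, column 4: row 1 has {1, 2, 4, 5} and column 4 has {}, leaving only 3.
Row 2, column 5: row 2 has {1} and column 5 has {1, 2, 3, 5}, leaving only 4.
Row 3, column 3: row 3 has {3, 4, 5} and column 3 has {1, 4, 5}, leaving only 2.
Row 2, column 3: row 2 has {1, 4} and column 3 has {1, 2, 4, 5}, leaving only 3.
Row 3, column 4: row 3 has {2, 3, 4, 5} and column 4 has {3}, leaving only 1.
Row 4, column 1: row 4 has {1, 3} and column 1 has {1, 2, 3, 4}, leaving only 5.
Row 4, column 2: row 4 has {1, 3, 5} and column 2 has {3, 4}, leaving only 2.
Row 4 already has {1, 2, 3, 5} and column 4 already has {1, 3}, so row 4, column 4 must be 4.

4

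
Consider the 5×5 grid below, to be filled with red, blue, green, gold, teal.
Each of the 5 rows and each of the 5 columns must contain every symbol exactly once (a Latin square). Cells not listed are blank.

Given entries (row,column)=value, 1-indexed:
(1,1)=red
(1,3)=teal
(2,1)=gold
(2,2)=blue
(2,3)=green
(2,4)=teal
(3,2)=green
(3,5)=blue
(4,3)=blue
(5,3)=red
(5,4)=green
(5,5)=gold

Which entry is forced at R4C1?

Row 1, column 2: row 1 has {red, teal} and column 2 has {blue, green}, leaving only gold.
Row 1, column 4: row 1 has {red, gold, teal} and column 4 has {green, teal}, leaving only blue.
Row 1, column 5: row 1 has {red, blue, gold, teal} and column 5 has {blue, gold}, leaving only green.
Row 2, column 5: row 2 has {blue, green, gold, teal} and column 5 has {blue, green, gold}, leaving only red.
Row 3, column 1: row 3 has {blue, green} and column 1 has {red, gold}, leaving only teal.
Row 4 already has {blue} and column 1 already has {red, gold, teal}, so row 4, column 1 must be green.

green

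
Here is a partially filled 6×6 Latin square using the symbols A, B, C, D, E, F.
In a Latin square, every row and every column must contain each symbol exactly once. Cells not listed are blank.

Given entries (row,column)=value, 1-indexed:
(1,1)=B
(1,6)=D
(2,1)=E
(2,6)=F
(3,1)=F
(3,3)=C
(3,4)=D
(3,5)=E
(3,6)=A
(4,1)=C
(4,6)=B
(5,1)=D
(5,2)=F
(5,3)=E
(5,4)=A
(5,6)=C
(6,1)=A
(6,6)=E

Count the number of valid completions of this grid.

14

Row 1, column 2: eliminating its row and column leaves {A, C, E}.
Row 1, column 3: eliminating its row and column leaves {A, F}.
Row 1, column 4: eliminating its row and column leaves {C, E, F}.
Row 1, column 5: eliminating its row and column leaves {A, C, F}.
Row 2, column 2: eliminating its row and column leaves {A, B, C, D}.
Row 2, column 3: eliminating its row and column leaves {A, B, D}.
Row 2, column 4: eliminating its row and column leaves {B, C}.
Row 2, column 5: eliminating its row and column leaves {A, B, C, D}.
Row 3, column 2: eliminating its row and column leaves {B}.
Row 4, column 2: eliminating its row and column leaves {A, D, E}.
Row 4, column 3: eliminating its row and column leaves {A, D, F}.
Row 4, column 4: eliminating its row and column leaves {E, F}.
Row 4, column 5: eliminating its row and column leaves {A, D, F}.
Row 5, column 5: eliminating its row and column leaves {B}.
Row 6, column 2: eliminating its row and column leaves {B, C, D}.
Row 6, column 3: eliminating its row and column leaves {B, D, F}.
Row 6, column 4: eliminating its row and column leaves {B, C, F}.
Row 6, column 5: eliminating its row and column leaves {B, C, D, F}.
Enumerating the assignments across these blanks that avoid any row or column repeat gives 14 completions.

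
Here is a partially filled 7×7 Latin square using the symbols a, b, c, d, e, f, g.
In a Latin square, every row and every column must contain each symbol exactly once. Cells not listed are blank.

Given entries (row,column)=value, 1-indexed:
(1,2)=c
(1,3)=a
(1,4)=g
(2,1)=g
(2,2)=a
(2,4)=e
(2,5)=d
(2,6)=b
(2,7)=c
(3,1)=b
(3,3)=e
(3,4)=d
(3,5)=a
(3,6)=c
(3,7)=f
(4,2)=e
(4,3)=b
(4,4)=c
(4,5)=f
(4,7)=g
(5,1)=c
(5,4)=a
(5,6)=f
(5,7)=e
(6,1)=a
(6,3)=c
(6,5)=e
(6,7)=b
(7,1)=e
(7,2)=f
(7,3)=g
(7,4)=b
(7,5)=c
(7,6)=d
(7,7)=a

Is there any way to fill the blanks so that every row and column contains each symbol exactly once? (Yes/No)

No row or column among the givens repeats a symbol, and propagating forced cells runs into no contradiction.
One valid completion exists (for instance, f c a g b e d / g a f e d b c / b g e d a c f / d e b c f a g / c b d a g f e / a d c f e g b / e f g b c d a).

Yes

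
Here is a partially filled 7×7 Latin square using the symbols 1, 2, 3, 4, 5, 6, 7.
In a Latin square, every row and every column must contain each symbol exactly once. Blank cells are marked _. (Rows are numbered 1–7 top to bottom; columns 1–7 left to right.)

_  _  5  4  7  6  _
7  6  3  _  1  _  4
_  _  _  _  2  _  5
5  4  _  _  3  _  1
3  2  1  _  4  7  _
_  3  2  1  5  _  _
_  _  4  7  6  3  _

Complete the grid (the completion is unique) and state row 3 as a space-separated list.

Row 1, column 2: row 1 has {4, 5, 6, 7} and column 2 has {2, 3, 4, 6}, leaving only 1.
Row 3, column 2: row 3 has {2, 5} and column 2 has {1, 2, 3, 4, 6}, leaving only 7.
Row 3, column 3: row 3 has {2, 5, 7} and column 3 has {1, 2, 3, 4, 5}, leaving only 6.
Row 3, column 4: row 3 has {2, 5, 6, 7} and column 4 has {1, 4, 7}, leaving only 3.
Row 1, column 1: row 1 has {1, 4, 5, 6, 7} and column 1 has {3, 5, 7}, leaving only 2.
Row 1, column 7: row 1 has {1, 2, 4, 5, 6, 7} and column 7 has {1, 4, 5}, leaving only 3.
Row 4, column 3: row 4 has {1, 3, 4, 5} and column 3 has {1, 2, 3, 4, 5, 6}, leaving only 7.
Row 4, column 6: row 4 has {1, 3, 4, 5, 7} and column 6 has {3, 6, 7}, leaving only 2.
Row 2, column 6: row 2 has {1, 3, 4, 6, 7} and column 6 has {2, 3, 6, 7}, leaving only 5.
Row 2, column 4: row 2 has {1, 3, 4, 5, 6, 7} and column 4 has {1, 3, 4, 7}, leaving only 2.
Row 4, column 4: row 4 has {1, 2, 3, 4, 5, 7} and column 4 has {1, 2, 3, 4, 7}, leaving only 6.
Row 5, column 4: row 5 has {1, 2, 3, 4, 7} and column 4 has {1, 2, 3, 4, 6, 7}, leaving only 5.
Row 5, column 7: row 5 has {1, 2, 3, 4, 5, 7} and column 7 has {1, 3, 4, 5}, leaving only 6.
Row 6, column 6: row 6 has {1, 2, 3, 5} and column 6 has {2, 3, 5, 6, 7}, leaving only 4.
Row 3, column 6: row 3 has {2, 3, 5, 6, 7} and column 6 has {2, 3, 4, 5, 6, 7}, leaving only 1.
Row 3, column 1: row 3 has {1, 2, 3, 5, 6, 7} and column 1 has {2, 3, 5, 7}, leaving only 4.
So row 3 reads: 4 7 6 3 2 1 5.

4 7 6 3 2 1 5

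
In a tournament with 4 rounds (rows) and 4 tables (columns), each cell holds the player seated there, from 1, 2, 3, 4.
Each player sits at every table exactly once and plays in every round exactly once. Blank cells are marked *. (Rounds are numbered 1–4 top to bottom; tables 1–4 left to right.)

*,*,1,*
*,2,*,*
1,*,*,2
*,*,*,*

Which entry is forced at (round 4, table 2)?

Round 4, table 2 is narrowed to {1, 3, 4}.
If it were 3, then round 3, table 2 would be left with no valid symbol.
If it were 4, then round 3, table 2 would be left with no valid symbol.
So round 4, table 2 must be 1.

1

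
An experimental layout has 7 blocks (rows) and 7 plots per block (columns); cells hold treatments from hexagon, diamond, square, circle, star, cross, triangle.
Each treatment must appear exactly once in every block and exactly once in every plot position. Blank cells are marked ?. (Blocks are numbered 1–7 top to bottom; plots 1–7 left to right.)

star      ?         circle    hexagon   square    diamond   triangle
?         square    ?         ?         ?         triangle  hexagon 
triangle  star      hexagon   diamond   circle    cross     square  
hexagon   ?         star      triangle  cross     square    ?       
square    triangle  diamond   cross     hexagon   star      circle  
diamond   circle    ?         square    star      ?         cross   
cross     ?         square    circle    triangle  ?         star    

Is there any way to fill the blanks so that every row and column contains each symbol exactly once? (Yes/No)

Block 1, plot 2: block 1 has {hexagon, diamond, square, circle, star, triangle} and plot 2 has {square, circle, star, triangle}, so it must be cross.
Block 2, plot 1: block 2 has {hexagon, square, triangle} and plot 1 has {hexagon, diamond, square, star, cross, triangle}, so it must be circle.
Block 2, plot 3: block 2 has {hexagon, square, circle, triangle} and plot 3 has {hexagon, diamond, square, circle, star}, so it must be cross.
Block 2, plot 4: block 2 has {hexagon, square, circle, cross, triangle} and plot 4 has {hexagon, diamond, square, circle, cross, triangle}, so it must be star.
Block 2, plot 5: block 2 has {hexagon, square, circle, star, cross, triangle} and plot 5 has {hexagon, square, circle, star, cross, triangle}, so it must be diamond.
Block 4, plot 2: block 4 has {hexagon, square, star, cross, triangle} and plot 2 has {square, circle, star, cross, triangle}, so it must be diamond.
Now block 4, plot 7: block 4 together with plot 7 already contain {hexagon, diamond, square, circle, star, cross, triangle} — every symbol — so nothing can go there. The grid has no valid completion.

No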